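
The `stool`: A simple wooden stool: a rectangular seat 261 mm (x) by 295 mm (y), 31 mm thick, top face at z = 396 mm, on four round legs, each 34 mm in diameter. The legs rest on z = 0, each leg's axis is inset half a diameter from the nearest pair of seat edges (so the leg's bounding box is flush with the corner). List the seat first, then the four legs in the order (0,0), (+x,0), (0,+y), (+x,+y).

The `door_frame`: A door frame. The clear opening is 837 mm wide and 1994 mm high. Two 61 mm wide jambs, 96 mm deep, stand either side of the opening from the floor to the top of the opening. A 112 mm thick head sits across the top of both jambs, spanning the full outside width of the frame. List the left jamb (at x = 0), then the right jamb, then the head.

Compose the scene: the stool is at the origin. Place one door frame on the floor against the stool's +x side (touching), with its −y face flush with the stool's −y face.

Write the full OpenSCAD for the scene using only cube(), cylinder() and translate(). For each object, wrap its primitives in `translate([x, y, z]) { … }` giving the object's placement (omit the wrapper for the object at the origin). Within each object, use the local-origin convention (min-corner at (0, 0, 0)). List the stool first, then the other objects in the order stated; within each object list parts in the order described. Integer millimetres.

translate([0, 0, 365]) cube([261, 295, 31]);
translate([17, 17, 0]) cylinder(h = 365, r = 17);
translate([244, 17, 0]) cylinder(h = 365, r = 17);
translate([17, 278, 0]) cylinder(h = 365, r = 17);
translate([244, 278, 0]) cylinder(h = 365, r = 17);
translate([261, 0, 0]) {
  cube([61, 96, 1994]);
  translate([898, 0, 0]) cube([61, 96, 1994]);
  translate([0, 0, 1994]) cube([959, 96, 112]);
}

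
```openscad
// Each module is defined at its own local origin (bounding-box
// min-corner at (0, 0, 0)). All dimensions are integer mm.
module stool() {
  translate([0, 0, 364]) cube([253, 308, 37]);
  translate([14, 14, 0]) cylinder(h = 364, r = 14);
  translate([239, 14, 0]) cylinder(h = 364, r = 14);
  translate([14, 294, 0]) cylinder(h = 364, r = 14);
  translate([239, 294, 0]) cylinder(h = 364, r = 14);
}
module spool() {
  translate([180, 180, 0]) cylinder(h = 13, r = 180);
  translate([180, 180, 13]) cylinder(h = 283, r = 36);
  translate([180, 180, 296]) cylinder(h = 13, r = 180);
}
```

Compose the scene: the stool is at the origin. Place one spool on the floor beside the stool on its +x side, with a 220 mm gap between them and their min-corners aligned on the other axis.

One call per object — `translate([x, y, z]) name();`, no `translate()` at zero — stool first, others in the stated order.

stool();
translate([473, 0, 0]) spool();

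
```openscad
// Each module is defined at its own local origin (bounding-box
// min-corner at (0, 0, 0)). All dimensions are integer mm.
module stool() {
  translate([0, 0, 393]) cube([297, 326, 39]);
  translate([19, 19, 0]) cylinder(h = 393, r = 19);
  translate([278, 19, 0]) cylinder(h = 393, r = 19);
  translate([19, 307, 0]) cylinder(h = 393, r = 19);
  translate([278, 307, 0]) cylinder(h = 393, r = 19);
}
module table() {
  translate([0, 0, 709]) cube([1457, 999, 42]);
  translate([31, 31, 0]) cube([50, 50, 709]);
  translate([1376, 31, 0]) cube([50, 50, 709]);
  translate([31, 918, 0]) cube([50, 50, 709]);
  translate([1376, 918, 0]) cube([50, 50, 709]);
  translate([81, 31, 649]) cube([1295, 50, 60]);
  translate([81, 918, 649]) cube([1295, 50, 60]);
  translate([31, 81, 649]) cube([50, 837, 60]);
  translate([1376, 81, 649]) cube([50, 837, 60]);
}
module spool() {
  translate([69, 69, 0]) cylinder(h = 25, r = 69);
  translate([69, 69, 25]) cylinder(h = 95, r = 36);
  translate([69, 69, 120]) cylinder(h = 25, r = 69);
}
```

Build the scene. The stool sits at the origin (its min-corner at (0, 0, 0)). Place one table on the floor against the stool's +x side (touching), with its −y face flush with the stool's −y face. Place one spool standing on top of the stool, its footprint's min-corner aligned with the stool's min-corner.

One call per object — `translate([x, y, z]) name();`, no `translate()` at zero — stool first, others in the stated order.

stool();
translate([297, 0, 0]) table();
translate([0, 0, 432]) spool();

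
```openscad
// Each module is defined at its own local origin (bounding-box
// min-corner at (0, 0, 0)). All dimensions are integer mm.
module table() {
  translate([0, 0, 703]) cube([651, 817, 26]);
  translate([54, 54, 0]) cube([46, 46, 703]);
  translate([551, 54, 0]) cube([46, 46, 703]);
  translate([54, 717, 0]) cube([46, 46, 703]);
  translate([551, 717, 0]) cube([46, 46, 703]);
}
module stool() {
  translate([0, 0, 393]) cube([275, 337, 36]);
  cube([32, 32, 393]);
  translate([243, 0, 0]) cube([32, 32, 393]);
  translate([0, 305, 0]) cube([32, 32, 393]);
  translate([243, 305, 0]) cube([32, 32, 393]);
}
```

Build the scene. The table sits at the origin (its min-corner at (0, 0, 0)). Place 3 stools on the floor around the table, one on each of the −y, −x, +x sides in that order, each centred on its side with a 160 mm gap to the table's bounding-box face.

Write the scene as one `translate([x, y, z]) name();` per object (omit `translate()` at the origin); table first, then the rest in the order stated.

table();
translate([188, -497, 0]) stool();
translate([-435, 240, 0]) stool();
translate([811, 240, 0]) stool();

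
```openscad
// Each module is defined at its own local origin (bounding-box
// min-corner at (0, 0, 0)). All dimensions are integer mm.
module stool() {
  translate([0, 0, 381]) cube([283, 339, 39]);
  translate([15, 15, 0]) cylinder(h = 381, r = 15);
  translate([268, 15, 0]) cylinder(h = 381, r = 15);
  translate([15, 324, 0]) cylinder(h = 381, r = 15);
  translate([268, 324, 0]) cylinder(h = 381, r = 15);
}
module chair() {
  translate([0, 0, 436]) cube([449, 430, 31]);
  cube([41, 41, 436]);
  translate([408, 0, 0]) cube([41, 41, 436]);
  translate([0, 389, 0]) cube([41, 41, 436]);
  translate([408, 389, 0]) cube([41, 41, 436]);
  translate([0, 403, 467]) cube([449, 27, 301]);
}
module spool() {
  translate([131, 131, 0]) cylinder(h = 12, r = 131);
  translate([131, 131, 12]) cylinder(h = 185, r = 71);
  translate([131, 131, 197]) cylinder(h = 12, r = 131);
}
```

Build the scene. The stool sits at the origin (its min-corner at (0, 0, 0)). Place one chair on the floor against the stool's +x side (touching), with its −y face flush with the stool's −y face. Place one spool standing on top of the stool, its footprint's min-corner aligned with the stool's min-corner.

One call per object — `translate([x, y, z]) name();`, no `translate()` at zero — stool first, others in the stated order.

stool();
translate([283, 0, 0]) chair();
translate([0, 0, 420]) spool();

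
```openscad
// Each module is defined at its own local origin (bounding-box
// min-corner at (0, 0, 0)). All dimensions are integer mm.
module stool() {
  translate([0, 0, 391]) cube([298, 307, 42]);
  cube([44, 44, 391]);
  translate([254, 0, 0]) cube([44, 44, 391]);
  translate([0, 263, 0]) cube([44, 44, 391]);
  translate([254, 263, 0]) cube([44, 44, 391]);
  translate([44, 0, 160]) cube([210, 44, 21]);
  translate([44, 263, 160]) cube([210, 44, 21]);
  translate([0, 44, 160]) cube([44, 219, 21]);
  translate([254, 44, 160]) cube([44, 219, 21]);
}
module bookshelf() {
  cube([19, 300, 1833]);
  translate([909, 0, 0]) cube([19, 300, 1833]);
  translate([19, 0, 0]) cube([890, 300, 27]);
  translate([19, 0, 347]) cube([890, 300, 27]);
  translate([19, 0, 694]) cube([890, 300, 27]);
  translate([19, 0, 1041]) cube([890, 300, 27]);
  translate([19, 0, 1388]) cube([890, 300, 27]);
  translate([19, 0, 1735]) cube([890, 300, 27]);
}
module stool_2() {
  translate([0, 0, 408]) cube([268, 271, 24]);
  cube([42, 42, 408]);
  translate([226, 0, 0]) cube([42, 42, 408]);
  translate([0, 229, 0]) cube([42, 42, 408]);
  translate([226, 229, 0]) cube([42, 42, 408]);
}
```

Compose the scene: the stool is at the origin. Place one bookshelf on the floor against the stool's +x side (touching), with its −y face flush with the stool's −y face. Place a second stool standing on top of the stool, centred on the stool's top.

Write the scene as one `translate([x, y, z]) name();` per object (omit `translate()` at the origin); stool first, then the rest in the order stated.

stool();
translate([298, 0, 0]) bookshelf();
translate([15, 18, 433]) stool_2();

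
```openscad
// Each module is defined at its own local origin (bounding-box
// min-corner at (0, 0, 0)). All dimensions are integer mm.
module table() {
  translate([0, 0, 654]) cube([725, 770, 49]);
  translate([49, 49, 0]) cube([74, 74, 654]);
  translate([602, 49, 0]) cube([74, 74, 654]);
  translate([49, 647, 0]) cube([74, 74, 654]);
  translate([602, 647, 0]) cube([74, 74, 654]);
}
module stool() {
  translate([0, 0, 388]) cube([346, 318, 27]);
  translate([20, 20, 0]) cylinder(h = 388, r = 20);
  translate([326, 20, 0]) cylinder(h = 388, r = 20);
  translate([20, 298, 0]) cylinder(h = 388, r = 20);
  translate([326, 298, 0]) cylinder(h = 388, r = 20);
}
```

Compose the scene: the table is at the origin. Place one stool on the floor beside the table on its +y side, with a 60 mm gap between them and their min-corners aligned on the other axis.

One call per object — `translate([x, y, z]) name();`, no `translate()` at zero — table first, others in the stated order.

table();
translate([0, 830, 0]) stool();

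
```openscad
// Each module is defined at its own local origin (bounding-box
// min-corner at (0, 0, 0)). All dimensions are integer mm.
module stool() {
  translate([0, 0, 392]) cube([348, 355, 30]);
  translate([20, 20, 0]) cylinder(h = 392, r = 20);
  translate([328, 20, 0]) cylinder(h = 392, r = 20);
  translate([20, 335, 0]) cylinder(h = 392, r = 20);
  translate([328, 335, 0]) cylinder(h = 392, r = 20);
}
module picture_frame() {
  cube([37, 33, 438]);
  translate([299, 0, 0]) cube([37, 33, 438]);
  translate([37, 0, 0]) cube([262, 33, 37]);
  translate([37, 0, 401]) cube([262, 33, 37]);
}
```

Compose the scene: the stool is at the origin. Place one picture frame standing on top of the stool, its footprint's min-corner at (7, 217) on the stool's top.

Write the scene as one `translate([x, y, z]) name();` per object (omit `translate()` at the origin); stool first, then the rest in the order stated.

stool();
translate([7, 217, 422]) picture_frame();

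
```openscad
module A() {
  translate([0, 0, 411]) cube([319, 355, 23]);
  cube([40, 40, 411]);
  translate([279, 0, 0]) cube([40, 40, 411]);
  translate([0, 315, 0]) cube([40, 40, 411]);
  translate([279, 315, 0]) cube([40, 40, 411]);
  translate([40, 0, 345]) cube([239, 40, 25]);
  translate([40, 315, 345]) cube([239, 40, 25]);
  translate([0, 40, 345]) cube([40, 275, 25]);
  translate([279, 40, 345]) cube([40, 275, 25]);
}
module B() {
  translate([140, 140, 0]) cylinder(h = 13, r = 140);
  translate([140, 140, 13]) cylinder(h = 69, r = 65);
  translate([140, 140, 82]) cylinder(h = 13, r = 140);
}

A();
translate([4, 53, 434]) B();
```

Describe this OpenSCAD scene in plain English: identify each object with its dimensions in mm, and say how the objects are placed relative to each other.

A is a simple wooden stool: a rectangular seat 319 mm (x) by 355 mm (y), 23 mm thick, top face at z = 434 mm, on four square legs, each 40×40 mm in cross-section. The legs rest on z = 0, each flush with a corner of the seat. Four stretchers, 40 mm wide and 25 mm tall, connect adjacent legs with their undersides at z = 345 mm, each running between the inner faces of the legs it joins and aligned with the legs' outer faces on the other axis.

B is a spool: two coaxial disc flanges of radius 140 mm and thickness 13 mm, joined by a core cylinder of radius 65 mm and height 69 mm. The lower flange rests on z = 0 and the three cylinders share a vertical axis.

The spool is on top of the stool.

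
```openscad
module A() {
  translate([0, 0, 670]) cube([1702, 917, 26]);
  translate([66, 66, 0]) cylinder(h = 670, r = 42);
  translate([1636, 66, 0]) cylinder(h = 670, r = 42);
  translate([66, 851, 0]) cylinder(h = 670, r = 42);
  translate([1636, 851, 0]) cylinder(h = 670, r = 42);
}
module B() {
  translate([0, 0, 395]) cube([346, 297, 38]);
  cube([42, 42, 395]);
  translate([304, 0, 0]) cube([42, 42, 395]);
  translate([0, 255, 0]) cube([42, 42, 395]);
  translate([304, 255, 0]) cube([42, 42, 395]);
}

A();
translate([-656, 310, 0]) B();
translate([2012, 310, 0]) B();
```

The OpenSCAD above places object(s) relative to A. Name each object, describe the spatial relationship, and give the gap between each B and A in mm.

Each stool's nearest face is 310 mm from the table's bounding box.

A is a table. B is a stool. Two stools sit around the table at the −x, +x sides. The gap between each stool and the table is 310 mm.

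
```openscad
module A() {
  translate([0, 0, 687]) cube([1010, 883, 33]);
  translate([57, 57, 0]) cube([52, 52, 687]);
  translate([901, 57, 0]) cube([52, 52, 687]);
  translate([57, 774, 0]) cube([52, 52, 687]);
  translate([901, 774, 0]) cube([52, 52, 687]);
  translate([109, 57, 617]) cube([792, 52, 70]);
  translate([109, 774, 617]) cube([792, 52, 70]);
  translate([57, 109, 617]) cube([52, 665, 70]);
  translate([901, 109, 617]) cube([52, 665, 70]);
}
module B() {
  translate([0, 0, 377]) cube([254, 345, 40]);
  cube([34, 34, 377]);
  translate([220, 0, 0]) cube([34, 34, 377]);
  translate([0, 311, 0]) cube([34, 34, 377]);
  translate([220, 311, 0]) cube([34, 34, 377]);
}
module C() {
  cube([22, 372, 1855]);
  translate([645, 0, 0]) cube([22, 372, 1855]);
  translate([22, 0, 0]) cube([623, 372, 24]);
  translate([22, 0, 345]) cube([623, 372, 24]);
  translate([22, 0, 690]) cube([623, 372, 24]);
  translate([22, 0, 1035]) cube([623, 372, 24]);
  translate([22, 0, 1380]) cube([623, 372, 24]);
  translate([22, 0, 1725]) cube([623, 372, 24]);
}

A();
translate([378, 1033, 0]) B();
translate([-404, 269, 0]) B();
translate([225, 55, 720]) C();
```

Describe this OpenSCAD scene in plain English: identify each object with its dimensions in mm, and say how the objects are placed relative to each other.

A is a rectangular dining table. The top is 1010×883×33 mm with its upper surface at z = 720 mm. It stands on four 52×52 mm square legs, each inset 57 mm from the nearest pair of top edges, running from the floor to the underside of the top. Four apron rails, 52 mm thick and 70 mm tall, run between adjacent legs with their top edges flush with the underside of the top and their outer faces flush with the legs' outer faces.

B is a four-legged stool. The seat is 254×345 mm, 40 mm thick, top at z = 417 mm. It stands on four square legs, each 34×34 mm in cross-section, from z = 0 to the seat underside, each flush with a corner of the seat.

C is a bookshelf 667 mm wide overall, 372 mm deep and 1855 mm tall. The two sides are 22 mm thick vertical panels. 6 horizontal shelves of 24 mm thickness span between the inner faces of the sides; the lowest shelf sits on the floor and shelves are stacked with a clear vertical gap of 321 mm between each pair.

Two stools sit around the table at the +y, −x sides. The bookshelf is on top of the table.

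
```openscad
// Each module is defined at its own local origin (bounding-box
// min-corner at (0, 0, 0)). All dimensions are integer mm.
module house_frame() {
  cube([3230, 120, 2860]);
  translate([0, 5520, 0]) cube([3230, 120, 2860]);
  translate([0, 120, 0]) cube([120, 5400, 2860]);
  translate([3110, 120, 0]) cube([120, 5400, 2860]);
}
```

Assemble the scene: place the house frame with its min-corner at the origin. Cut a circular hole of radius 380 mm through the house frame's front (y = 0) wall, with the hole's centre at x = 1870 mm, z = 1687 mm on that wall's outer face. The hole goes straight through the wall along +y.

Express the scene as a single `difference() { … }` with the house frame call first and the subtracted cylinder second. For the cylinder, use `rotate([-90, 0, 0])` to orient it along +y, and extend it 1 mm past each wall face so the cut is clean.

difference() {
  house_frame();
  translate([1870, -1, 1687]) rotate([-90, 0, 0]) cylinder(h = 122, r = 380);
}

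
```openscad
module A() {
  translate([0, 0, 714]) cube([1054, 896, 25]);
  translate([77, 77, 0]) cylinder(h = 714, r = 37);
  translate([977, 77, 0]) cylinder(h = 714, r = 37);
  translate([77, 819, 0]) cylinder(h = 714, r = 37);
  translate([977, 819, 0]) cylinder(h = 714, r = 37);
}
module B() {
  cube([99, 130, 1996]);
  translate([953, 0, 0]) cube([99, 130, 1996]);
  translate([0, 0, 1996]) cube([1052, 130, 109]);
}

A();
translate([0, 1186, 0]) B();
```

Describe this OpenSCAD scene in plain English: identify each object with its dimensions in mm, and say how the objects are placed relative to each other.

A is a table with a 1054×896 mm rectangular top, 25 mm thick, top surface at z = 739 mm, supported by four round legs of 74 mm diameter, each leg's bounding box inset 40 mm from the nearest pair of top edges, running from the floor.

B is a door frame. The clear opening is 854 mm wide and 1996 mm high. Two 99 mm wide jambs, 130 mm deep, stand either side of the opening from the floor to the top of the opening. A 109 mm thick head sits across the top of both jambs, spanning the full outside width of the frame.

The door frame is on the floor beside the table on its +y side.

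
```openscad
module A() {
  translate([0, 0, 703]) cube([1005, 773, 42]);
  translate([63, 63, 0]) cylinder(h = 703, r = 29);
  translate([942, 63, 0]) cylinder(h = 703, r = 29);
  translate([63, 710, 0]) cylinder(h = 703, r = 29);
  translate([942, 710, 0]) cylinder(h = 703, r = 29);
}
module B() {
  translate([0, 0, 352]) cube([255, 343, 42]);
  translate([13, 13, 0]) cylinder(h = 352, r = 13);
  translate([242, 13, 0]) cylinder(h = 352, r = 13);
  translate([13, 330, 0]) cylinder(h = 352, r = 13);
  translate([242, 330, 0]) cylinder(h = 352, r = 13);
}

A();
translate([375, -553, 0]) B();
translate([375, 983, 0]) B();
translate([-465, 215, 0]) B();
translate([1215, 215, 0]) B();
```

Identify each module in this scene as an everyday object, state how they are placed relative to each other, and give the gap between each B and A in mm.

Each stool's nearest face is 210 mm from the table's bounding box.

A is a table. B is a stool. Four stools sit around the table at the −y, +y, −x, +x sides. The gap between each stool and the table is 210 mm.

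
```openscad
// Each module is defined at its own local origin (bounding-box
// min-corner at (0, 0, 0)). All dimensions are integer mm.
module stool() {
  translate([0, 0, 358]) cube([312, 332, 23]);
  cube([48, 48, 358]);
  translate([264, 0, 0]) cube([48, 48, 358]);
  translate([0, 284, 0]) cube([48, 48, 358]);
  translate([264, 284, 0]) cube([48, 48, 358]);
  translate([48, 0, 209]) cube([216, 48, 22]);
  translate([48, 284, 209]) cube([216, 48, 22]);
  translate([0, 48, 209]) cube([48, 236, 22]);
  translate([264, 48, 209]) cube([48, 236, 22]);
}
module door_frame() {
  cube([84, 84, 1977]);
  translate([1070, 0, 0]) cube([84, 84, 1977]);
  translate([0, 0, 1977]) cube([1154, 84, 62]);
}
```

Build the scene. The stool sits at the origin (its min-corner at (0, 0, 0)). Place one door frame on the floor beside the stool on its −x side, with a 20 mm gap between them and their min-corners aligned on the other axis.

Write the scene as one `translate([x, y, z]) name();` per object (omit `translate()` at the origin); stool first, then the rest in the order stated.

stool();
translate([-1174, 0, 0]) door_frame();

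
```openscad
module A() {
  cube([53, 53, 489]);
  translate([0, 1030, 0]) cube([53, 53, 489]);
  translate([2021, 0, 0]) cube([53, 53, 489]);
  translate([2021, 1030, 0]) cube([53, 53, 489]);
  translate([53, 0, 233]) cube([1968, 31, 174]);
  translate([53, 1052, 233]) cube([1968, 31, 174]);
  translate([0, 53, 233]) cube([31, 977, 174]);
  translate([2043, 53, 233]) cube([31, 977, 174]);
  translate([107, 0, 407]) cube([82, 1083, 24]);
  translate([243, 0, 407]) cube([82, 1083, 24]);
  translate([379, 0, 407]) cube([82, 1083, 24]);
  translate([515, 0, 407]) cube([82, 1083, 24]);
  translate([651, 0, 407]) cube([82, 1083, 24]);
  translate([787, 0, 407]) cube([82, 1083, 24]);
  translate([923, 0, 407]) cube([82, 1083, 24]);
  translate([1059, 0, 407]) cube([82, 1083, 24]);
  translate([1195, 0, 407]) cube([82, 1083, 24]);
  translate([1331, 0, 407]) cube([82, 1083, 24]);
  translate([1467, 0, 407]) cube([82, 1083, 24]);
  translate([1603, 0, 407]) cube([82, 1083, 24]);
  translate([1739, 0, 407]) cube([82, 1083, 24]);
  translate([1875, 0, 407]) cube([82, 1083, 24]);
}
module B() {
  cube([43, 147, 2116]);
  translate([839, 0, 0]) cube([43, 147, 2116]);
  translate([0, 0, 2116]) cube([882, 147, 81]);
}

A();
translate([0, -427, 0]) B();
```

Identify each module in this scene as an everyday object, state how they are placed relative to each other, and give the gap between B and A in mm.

A is a bed frame. B is a door frame. The door frame is on the floor beside the bed frame on its −y side. The gap between the door frame and the bed frame is 280 mm.

The door frame's nearest face is 280 mm from the bed frame's −y face.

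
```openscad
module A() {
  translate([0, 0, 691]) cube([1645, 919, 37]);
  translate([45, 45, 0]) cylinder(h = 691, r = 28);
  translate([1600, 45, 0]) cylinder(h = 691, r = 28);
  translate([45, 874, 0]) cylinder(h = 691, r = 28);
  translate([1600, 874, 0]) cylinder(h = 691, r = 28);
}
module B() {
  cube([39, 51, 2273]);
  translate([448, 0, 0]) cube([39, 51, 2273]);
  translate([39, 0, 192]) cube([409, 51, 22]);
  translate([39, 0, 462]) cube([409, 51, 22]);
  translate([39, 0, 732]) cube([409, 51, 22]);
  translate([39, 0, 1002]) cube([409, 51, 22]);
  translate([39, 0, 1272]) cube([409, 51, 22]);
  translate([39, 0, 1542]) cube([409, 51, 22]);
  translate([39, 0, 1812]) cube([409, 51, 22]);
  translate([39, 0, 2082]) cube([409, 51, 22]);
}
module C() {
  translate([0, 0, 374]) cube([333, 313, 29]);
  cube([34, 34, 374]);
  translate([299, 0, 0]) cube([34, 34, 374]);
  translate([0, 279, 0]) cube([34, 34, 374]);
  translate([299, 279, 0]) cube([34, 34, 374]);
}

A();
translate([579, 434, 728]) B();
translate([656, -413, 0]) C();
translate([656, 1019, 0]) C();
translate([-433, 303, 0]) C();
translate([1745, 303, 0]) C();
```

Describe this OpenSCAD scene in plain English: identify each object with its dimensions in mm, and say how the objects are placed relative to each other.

A is a rectangular dining table. The top is 1645×919×37 mm with its upper surface at z = 728 mm. It stands on four round legs of 56 mm diameter, each leg's bounding box inset 17 mm from the nearest pair of top edges, running from the floor to the underside of the top.

B is a wooden ladder with two side rails of 39×51 mm section and 2273 mm height, set 487 mm apart overall. Between them run 8 rectangular rungs (51 mm deep, 22 mm thick), front faces flush with the rails' −y face. The bottom of the first rung is 192 mm above the floor and each subsequent rung is 270 mm higher than the one below.

C is a four-legged stool. The seat is 333×313 mm, 29 mm thick, top at z = 403 mm. It stands on four square legs, each 34×34 mm in cross-section, from z = 0 to the seat underside, each flush with a corner of the seat.

The ladder is on top of the table, centred. Four stools sit around the table at the −y, +y, −x, +x sides.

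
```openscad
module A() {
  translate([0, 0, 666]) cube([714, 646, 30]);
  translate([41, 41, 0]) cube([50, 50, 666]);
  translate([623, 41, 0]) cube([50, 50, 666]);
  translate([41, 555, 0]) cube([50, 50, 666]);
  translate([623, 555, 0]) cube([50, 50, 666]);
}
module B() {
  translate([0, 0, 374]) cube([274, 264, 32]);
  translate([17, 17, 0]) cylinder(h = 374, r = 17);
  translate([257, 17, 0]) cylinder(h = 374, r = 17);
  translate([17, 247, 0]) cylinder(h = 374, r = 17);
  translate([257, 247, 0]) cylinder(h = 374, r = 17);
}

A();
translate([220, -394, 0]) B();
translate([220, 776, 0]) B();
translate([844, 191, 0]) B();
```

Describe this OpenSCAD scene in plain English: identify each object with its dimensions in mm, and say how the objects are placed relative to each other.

A is a table with a 714×646 mm rectangular top, 30 mm thick, top surface at z = 696 mm, supported by four 50×50 mm square legs, each inset 41 mm from the nearest pair of top edges, running from the floor.

B is a simple wooden stool: a rectangular seat 274 mm (x) by 264 mm (y), 32 mm thick, top face at z = 406 mm, on four round legs, each 34 mm in diameter. The legs rest on z = 0, each leg's axis is inset half a diameter from the nearest pair of seat edges (so the leg's bounding box is flush with the corner).

Three stools sit around the table at the −y, +y, +x sides.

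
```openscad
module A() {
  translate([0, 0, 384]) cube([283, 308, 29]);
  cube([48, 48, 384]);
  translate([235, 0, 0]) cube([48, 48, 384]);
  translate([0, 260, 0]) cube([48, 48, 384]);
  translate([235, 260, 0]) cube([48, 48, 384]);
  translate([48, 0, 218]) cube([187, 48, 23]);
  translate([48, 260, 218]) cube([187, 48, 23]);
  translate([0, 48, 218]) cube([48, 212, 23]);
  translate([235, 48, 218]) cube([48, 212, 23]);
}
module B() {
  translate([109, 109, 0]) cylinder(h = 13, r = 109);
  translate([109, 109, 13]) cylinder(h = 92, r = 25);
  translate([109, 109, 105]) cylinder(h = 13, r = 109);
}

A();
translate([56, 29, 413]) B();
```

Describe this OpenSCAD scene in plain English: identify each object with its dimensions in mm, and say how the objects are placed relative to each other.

A is a simple wooden stool: a rectangular seat 283 mm (x) by 308 mm (y), 29 mm thick, top face at z = 413 mm, on four square legs, each 48×48 mm in cross-section. The legs rest on z = 0, each flush with a corner of the seat. Four stretchers, 48 mm wide and 23 mm tall, connect adjacent legs with their undersides at z = 218 mm, each running between the inner faces of the legs it joins and aligned with the legs' outer faces on the other axis.

B is a spool: two coaxial disc flanges of radius 109 mm and thickness 13 mm, joined by a core cylinder of radius 25 mm and height 92 mm. The lower flange rests on z = 0 and the three cylinders share a vertical axis.

The spool is on top of the stool.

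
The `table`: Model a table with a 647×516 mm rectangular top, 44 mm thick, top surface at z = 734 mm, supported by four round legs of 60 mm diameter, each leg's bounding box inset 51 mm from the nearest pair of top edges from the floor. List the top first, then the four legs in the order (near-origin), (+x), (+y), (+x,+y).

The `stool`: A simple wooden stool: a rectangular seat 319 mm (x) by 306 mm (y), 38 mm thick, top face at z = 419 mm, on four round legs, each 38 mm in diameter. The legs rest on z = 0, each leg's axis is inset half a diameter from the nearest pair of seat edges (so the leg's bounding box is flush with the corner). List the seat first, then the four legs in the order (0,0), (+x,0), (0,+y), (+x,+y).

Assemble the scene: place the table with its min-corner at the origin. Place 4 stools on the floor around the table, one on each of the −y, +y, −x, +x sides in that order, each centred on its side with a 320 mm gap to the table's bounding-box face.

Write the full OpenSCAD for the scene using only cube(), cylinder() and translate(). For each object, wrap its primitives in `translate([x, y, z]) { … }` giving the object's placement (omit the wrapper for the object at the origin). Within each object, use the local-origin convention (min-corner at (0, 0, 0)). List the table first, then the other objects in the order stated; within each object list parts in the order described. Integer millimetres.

translate([0, 0, 690]) cube([647, 516, 44]);
translate([81, 81, 0]) cylinder(h = 690, r = 30);
translate([566, 81, 0]) cylinder(h = 690, r = 30);
translate([81, 435, 0]) cylinder(h = 690, r = 30);
translate([566, 435, 0]) cylinder(h = 690, r = 30);
translate([164, -626, 0]) {
  translate([0, 0, 381]) cube([319, 306, 38]);
  translate([19, 19, 0]) cylinder(h = 381, r = 19);
  translate([300, 19, 0]) cylinder(h = 381, r = 19);
  translate([19, 287, 0]) cylinder(h = 381, r = 19);
  translate([300, 287, 0]) cylinder(h = 381, r = 19);
}
translate([164, 836, 0]) {
  translate([0, 0, 381]) cube([319, 306, 38]);
  translate([19, 19, 0]) cylinder(h = 381, r = 19);
  translate([300, 19, 0]) cylinder(h = 381, r = 19);
  translate([19, 287, 0]) cylinder(h = 381, r = 19);
  translate([300, 287, 0]) cylinder(h = 381, r = 19);
}
translate([-639, 105, 0]) {
  translate([0, 0, 381]) cube([319, 306, 38]);
  translate([19, 19, 0]) cylinder(h = 381, r = 19);
  translate([300, 19, 0]) cylinder(h = 381, r = 19);
  translate([19, 287, 0]) cylinder(h = 381, r = 19);
  translate([300, 287, 0]) cylinder(h = 381, r = 19);
}
translate([967, 105, 0]) {
  translate([0, 0, 381]) cube([319, 306, 38]);
  translate([19, 19, 0]) cylinder(h = 381, r = 19);
  translate([300, 19, 0]) cylinder(h = 381, r = 19);
  translate([19, 287, 0]) cylinder(h = 381, r = 19);
  translate([300, 287, 0]) cylinder(h = 381, r = 19);
}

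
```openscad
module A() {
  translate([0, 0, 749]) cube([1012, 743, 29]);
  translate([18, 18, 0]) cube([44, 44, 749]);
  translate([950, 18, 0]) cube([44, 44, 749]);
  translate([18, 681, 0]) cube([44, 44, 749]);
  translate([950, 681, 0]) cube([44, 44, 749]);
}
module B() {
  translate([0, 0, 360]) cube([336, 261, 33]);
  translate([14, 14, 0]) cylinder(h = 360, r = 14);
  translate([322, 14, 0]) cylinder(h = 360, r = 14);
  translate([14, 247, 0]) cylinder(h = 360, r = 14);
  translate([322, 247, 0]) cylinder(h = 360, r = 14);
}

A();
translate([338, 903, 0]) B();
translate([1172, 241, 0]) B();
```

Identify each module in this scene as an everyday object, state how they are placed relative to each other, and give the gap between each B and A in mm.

Each stool's nearest face is 160 mm from the table's bounding box.

A is a table. B is a stool. Two stools sit around the table at the +y, +x sides. The gap between each stool and the table is 160 mm.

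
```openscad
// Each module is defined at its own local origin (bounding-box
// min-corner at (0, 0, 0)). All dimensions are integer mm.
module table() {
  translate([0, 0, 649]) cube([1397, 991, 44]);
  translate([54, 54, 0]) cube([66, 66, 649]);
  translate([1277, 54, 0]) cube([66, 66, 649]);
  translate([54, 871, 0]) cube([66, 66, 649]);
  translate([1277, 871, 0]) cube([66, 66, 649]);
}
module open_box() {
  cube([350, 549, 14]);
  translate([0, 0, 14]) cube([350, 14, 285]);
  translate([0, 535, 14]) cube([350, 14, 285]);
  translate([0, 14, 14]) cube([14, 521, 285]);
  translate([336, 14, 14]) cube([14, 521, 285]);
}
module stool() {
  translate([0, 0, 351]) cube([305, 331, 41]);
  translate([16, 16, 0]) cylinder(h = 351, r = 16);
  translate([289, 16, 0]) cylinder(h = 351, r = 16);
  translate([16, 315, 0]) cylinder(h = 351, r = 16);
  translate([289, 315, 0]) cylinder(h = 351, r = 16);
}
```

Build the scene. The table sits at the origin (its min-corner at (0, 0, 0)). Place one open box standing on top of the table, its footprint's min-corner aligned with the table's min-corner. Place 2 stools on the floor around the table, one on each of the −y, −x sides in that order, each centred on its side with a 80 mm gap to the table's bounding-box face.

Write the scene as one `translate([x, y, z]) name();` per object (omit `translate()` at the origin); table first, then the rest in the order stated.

table();
translate([0, 0, 693]) open_box();
translate([546, -411, 0]) stool();
translate([-385, 330, 0]) stool();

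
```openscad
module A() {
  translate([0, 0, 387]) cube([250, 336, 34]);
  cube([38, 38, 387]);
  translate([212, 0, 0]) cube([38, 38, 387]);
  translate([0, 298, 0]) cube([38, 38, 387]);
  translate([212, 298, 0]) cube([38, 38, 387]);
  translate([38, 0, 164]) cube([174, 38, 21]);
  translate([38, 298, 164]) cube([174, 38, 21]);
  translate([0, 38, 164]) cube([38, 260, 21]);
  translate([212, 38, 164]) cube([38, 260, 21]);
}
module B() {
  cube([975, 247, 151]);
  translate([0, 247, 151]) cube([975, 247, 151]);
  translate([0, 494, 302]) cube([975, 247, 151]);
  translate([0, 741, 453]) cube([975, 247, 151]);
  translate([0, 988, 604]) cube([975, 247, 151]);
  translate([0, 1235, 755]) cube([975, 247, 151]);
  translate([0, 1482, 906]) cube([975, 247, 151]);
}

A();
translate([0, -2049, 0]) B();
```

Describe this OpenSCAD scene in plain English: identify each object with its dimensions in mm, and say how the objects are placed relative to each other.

A is a four-legged stool. The seat is 250×336 mm, 34 mm thick, top at z = 421 mm. It stands on four square legs, each 38×38 mm in cross-section, from z = 0 to the seat underside, each flush with a corner of the seat. Four stretchers, 38 mm wide and 21 mm tall, connect adjacent legs with their undersides at z = 164 mm, each running between the inner faces of the legs it joins and aligned with the legs' outer faces on the other axis.

B is a straight staircase of 7 solid steps. Each step is 975 mm wide (x), 247 mm deep (y, the going) and 151 mm tall (the rise). The first step rests on the floor; each subsequent step sits one going further in +y and one rise higher in +z, directly behind and above the previous step with no overlap.

The staircase is on the floor beside the stool on its −y side.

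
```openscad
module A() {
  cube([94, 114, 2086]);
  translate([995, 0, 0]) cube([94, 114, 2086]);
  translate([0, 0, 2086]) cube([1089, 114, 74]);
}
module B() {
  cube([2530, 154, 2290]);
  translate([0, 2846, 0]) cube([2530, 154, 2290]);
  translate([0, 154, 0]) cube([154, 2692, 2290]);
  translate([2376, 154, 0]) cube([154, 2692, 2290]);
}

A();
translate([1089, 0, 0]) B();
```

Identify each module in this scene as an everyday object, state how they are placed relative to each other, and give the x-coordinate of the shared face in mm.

A is a door frame. B is a house frame. The house frame is against the door frame's +x side, with their −y faces flush. The x-coordinate of the shared face is 1089 mm.

The door frame's +x face and the house frame's −x face are both at x = 1089 mm.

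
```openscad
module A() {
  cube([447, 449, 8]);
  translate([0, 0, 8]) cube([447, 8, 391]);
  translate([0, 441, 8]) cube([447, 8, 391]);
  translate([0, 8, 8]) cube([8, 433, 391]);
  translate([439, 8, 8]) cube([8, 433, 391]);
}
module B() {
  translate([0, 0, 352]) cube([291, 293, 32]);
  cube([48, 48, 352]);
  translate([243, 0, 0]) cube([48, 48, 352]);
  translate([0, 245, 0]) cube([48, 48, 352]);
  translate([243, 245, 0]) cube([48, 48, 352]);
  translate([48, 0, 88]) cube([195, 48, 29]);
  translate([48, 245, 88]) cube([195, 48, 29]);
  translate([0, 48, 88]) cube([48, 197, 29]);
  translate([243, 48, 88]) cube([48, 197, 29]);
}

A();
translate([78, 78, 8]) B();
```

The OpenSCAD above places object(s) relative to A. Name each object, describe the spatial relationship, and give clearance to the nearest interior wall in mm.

Clearances: x = 70, y = 70; minimum 70 mm.

A is an open box. B is a stool. The stool sits inside the open box, centred. The clearance to the nearest interior wall is 70 mm.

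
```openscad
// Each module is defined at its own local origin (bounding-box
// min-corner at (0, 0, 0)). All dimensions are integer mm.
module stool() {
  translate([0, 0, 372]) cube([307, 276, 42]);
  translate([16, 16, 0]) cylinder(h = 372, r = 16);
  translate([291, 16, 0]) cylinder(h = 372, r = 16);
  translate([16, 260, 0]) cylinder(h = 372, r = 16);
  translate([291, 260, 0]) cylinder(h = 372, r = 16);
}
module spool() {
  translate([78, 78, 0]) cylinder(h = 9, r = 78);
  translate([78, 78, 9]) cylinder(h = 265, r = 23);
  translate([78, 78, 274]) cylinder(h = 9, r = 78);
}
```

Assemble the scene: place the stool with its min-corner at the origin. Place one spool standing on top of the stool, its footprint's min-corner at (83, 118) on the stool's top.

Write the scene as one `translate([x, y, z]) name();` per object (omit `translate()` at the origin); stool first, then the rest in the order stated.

stool();
translate([83, 118, 414]) spool();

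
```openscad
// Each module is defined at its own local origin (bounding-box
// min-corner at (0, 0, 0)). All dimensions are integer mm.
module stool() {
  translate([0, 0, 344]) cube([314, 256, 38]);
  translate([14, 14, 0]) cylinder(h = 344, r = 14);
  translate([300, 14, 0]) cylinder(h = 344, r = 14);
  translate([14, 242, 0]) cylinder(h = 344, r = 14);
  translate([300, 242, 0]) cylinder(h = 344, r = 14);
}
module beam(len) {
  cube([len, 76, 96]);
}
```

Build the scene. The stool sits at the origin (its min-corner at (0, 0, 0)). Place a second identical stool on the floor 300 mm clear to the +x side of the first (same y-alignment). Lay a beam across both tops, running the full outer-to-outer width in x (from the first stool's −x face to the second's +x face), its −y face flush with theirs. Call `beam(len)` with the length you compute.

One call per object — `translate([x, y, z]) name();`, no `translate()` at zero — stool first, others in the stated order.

stool();
translate([614, 0, 0]) stool();
translate([0, 0, 382]) beam(928);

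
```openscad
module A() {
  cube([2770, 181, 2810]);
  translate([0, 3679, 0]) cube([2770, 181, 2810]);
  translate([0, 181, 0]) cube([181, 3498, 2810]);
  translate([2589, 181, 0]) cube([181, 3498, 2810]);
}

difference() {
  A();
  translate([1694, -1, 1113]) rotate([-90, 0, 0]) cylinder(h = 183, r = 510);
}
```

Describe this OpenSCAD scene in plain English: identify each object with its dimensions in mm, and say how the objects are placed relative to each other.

A is a box-shaped house frame (walls only): outside footprint 2770×3860 mm, wall height 2810 mm, wall thickness 181 mm. The two y-facing walls run the full x-width; the two x-facing walls fit between the inner faces of the y-facing walls.

The house frame has a circular hole of radius 510 mm through its front wall, centred at (x = 1694, z = 1113).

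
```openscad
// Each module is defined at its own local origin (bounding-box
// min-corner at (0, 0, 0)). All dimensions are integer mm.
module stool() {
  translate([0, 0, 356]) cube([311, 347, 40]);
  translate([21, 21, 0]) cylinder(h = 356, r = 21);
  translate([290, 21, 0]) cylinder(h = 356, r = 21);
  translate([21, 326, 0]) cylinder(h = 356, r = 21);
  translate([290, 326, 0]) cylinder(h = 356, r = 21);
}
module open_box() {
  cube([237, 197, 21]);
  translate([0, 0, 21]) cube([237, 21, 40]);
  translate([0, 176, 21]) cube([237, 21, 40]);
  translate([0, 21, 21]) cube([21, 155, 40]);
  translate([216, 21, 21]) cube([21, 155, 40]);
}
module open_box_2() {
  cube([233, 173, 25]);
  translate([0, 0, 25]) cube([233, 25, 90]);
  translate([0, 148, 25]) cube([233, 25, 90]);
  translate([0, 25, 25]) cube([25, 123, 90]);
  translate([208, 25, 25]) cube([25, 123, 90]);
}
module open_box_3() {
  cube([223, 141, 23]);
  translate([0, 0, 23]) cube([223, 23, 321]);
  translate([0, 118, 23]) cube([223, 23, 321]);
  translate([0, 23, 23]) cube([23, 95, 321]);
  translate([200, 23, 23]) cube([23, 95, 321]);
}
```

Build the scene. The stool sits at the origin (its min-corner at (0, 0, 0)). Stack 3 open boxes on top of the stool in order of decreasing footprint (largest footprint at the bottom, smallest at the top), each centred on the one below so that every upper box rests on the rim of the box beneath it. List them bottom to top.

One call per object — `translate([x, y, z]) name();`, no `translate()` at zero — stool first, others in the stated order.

stool();
translate([37, 75, 396]) open_box();
translate([39, 87, 457]) open_box_2();
translate([44, 103, 572]) open_box_3();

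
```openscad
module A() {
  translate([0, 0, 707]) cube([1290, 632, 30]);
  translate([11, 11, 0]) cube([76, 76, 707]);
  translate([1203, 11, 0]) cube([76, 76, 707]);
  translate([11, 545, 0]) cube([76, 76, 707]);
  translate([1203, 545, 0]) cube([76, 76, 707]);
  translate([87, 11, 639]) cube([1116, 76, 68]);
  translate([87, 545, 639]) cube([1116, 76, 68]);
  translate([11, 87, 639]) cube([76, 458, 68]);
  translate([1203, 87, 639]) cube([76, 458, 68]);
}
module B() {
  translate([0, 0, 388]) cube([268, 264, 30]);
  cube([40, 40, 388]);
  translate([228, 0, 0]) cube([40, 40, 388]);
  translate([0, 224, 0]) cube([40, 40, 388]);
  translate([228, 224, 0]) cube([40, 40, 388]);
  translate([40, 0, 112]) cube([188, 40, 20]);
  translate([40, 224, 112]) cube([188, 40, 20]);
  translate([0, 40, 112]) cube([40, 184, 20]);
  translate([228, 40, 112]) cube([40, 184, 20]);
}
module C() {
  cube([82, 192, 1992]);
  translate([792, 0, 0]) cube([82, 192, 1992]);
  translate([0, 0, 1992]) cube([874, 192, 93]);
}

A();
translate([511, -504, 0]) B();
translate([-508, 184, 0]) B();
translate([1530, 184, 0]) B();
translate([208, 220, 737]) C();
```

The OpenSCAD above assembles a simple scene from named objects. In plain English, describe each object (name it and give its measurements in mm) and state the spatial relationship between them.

A is a table with a 1290×632 mm rectangular top, 30 mm thick, top surface at z = 737 mm, supported by four 76×76 mm square legs, each inset 11 mm from the nearest pair of top edges, running from the floor. Four apron rails, 76 mm thick and 68 mm tall, run between adjacent legs with their top edges flush with the underside of the top and their outer faces flush with the legs' outer faces.

B is a four-legged stool. The seat is 268×264 mm, 30 mm thick, top at z = 418 mm. It stands on four square legs, each 40×40 mm in cross-section, from z = 0 to the seat underside, each flush with a corner of the seat. Four stretchers, 40 mm wide and 20 mm tall, connect adjacent legs with their undersides at z = 112 mm, each running between the inner faces of the legs it joins and aligned with the legs' outer faces on the other axis.

C is a door frame. The clear opening is 710 mm wide and 1992 mm high. Two 82 mm wide jambs, 192 mm deep, stand either side of the opening from the floor to the top of the opening. A 93 mm thick head sits across the top of both jambs, spanning the full outside width of the frame.

Three stools sit around the table at the −y, −x, +x sides. The door frame is on top of the table, centred.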